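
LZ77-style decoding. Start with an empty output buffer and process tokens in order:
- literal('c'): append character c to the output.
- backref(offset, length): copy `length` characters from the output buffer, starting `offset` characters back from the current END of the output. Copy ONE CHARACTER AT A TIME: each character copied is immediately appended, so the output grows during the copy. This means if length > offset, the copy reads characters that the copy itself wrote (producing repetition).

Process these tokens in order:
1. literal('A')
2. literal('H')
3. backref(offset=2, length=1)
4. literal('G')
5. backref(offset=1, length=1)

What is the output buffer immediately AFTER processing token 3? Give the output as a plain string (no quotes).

Token 1: literal('A'). Output: "A"
Token 2: literal('H'). Output: "AH"
Token 3: backref(off=2, len=1). Copied 'A' from pos 0. Output: "AHA"

Answer: AHA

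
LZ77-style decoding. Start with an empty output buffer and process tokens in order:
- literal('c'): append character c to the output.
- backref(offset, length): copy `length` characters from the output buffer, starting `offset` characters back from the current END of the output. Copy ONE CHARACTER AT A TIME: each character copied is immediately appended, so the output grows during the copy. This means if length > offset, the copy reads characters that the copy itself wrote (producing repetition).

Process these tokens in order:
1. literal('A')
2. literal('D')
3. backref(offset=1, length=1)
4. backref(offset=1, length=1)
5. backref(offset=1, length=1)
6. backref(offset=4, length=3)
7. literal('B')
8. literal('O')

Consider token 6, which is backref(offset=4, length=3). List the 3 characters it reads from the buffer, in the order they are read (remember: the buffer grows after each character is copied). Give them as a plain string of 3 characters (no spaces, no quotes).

Token 1: literal('A'). Output: "A"
Token 2: literal('D'). Output: "AD"
Token 3: backref(off=1, len=1). Copied 'D' from pos 1. Output: "ADD"
Token 4: backref(off=1, len=1). Copied 'D' from pos 2. Output: "ADDD"
Token 5: backref(off=1, len=1). Copied 'D' from pos 3. Output: "ADDDD"
Token 6: backref(off=4, len=3). Buffer before: "ADDDD" (len 5)
  byte 1: read out[1]='D', append. Buffer now: "ADDDDD"
  byte 2: read out[2]='D', append. Buffer now: "ADDDDDD"
  byte 3: read out[3]='D', append. Buffer now: "ADDDDDDD"

Answer: DDD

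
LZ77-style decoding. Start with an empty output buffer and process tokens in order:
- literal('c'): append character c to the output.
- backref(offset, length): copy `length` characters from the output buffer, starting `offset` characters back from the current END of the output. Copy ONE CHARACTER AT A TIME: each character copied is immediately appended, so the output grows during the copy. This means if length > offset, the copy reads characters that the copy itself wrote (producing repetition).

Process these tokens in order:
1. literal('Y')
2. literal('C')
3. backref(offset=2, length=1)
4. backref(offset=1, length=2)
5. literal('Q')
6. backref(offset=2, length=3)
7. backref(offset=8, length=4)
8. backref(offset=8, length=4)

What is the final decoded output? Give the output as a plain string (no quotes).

Answer: YCYYYQYQYCYYYQYQY

Derivation:
Token 1: literal('Y'). Output: "Y"
Token 2: literal('C'). Output: "YC"
Token 3: backref(off=2, len=1). Copied 'Y' from pos 0. Output: "YCY"
Token 4: backref(off=1, len=2) (overlapping!). Copied 'YY' from pos 2. Output: "YCYYY"
Token 5: literal('Q'). Output: "YCYYYQ"
Token 6: backref(off=2, len=3) (overlapping!). Copied 'YQY' from pos 4. Output: "YCYYYQYQY"
Token 7: backref(off=8, len=4). Copied 'CYYY' from pos 1. Output: "YCYYYQYQYCYYY"
Token 8: backref(off=8, len=4). Copied 'QYQY' from pos 5. Output: "YCYYYQYQYCYYYQYQY"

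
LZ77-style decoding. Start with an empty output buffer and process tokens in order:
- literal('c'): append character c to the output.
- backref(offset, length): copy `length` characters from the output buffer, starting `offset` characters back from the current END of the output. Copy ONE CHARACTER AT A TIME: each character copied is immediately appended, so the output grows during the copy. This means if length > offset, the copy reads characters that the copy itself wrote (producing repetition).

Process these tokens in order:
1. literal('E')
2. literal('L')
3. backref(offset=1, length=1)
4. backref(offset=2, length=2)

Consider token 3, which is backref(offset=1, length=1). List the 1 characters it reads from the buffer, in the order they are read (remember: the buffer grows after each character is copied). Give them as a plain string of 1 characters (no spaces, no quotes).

Answer: L

Derivation:
Token 1: literal('E'). Output: "E"
Token 2: literal('L'). Output: "EL"
Token 3: backref(off=1, len=1). Buffer before: "EL" (len 2)
  byte 1: read out[1]='L', append. Buffer now: "ELL"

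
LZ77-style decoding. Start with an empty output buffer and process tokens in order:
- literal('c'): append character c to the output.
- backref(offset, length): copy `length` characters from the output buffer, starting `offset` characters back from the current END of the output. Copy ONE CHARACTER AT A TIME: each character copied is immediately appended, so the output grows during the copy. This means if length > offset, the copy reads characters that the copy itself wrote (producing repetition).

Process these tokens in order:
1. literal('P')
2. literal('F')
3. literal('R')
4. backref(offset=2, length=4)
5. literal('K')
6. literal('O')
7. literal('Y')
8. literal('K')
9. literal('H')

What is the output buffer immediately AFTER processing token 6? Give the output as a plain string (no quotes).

Answer: PFRFRFRKO

Derivation:
Token 1: literal('P'). Output: "P"
Token 2: literal('F'). Output: "PF"
Token 3: literal('R'). Output: "PFR"
Token 4: backref(off=2, len=4) (overlapping!). Copied 'FRFR' from pos 1. Output: "PFRFRFR"
Token 5: literal('K'). Output: "PFRFRFRK"
Token 6: literal('O'). Output: "PFRFRFRKO"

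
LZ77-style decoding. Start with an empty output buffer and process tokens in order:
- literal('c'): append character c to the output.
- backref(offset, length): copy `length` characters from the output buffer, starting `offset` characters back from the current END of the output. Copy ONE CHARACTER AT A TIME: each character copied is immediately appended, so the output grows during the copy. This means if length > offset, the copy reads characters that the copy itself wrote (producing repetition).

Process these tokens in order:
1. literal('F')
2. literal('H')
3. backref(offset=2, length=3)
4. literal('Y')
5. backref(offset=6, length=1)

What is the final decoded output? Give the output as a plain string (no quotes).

Token 1: literal('F'). Output: "F"
Token 2: literal('H'). Output: "FH"
Token 3: backref(off=2, len=3) (overlapping!). Copied 'FHF' from pos 0. Output: "FHFHF"
Token 4: literal('Y'). Output: "FHFHFY"
Token 5: backref(off=6, len=1). Copied 'F' from pos 0. Output: "FHFHFYF"

Answer: FHFHFYF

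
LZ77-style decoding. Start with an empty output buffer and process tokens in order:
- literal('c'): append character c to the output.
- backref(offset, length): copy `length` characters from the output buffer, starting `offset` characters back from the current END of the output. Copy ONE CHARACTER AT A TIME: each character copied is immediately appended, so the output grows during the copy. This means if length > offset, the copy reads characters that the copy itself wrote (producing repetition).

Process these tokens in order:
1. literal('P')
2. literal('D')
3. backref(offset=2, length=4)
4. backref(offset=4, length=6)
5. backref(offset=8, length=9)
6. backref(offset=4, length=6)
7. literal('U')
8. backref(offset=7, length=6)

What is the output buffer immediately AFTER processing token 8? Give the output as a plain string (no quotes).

Answer: PDPDPDPDPDPDPDPDPDPDPDPDPDPUDPDPDP

Derivation:
Token 1: literal('P'). Output: "P"
Token 2: literal('D'). Output: "PD"
Token 3: backref(off=2, len=4) (overlapping!). Copied 'PDPD' from pos 0. Output: "PDPDPD"
Token 4: backref(off=4, len=6) (overlapping!). Copied 'PDPDPD' from pos 2. Output: "PDPDPDPDPDPD"
Token 5: backref(off=8, len=9) (overlapping!). Copied 'PDPDPDPDP' from pos 4. Output: "PDPDPDPDPDPDPDPDPDPDP"
Token 6: backref(off=4, len=6) (overlapping!). Copied 'DPDPDP' from pos 17. Output: "PDPDPDPDPDPDPDPDPDPDPDPDPDP"
Token 7: literal('U'). Output: "PDPDPDPDPDPDPDPDPDPDPDPDPDPU"
Token 8: backref(off=7, len=6). Copied 'DPDPDP' from pos 21. Output: "PDPDPDPDPDPDPDPDPDPDPDPDPDPUDPDPDP"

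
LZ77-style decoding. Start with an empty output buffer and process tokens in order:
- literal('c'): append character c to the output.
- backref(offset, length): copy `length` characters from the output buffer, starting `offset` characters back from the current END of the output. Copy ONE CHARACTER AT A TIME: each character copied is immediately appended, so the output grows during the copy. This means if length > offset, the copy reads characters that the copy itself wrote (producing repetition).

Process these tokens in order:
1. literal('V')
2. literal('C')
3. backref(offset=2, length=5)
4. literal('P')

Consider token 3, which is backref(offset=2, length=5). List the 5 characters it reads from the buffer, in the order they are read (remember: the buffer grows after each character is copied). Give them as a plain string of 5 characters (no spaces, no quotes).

Token 1: literal('V'). Output: "V"
Token 2: literal('C'). Output: "VC"
Token 3: backref(off=2, len=5). Buffer before: "VC" (len 2)
  byte 1: read out[0]='V', append. Buffer now: "VCV"
  byte 2: read out[1]='C', append. Buffer now: "VCVC"
  byte 3: read out[2]='V', append. Buffer now: "VCVCV"
  byte 4: read out[3]='C', append. Buffer now: "VCVCVC"
  byte 5: read out[4]='V', append. Buffer now: "VCVCVCV"

Answer: VCVCV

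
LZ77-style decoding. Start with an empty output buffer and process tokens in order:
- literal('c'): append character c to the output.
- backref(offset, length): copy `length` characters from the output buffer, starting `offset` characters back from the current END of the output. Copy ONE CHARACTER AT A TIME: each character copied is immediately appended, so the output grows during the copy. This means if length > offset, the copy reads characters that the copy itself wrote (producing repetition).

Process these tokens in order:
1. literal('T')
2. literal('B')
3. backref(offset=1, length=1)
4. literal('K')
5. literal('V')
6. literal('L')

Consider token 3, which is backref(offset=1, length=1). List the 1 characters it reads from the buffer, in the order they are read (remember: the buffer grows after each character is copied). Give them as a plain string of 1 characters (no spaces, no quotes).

Token 1: literal('T'). Output: "T"
Token 2: literal('B'). Output: "TB"
Token 3: backref(off=1, len=1). Buffer before: "TB" (len 2)
  byte 1: read out[1]='B', append. Buffer now: "TBB"

Answer: B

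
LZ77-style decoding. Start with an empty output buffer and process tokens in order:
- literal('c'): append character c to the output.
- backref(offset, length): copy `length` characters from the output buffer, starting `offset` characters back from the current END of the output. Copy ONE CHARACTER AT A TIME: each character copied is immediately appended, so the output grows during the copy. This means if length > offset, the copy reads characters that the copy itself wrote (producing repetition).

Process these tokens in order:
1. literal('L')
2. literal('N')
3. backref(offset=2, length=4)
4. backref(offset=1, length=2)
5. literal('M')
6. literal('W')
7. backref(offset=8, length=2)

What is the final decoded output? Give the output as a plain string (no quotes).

Answer: LNLNLNNNMWLN

Derivation:
Token 1: literal('L'). Output: "L"
Token 2: literal('N'). Output: "LN"
Token 3: backref(off=2, len=4) (overlapping!). Copied 'LNLN' from pos 0. Output: "LNLNLN"
Token 4: backref(off=1, len=2) (overlapping!). Copied 'NN' from pos 5. Output: "LNLNLNNN"
Token 5: literal('M'). Output: "LNLNLNNNM"
Token 6: literal('W'). Output: "LNLNLNNNMW"
Token 7: backref(off=8, len=2). Copied 'LN' from pos 2. Output: "LNLNLNNNMWLN"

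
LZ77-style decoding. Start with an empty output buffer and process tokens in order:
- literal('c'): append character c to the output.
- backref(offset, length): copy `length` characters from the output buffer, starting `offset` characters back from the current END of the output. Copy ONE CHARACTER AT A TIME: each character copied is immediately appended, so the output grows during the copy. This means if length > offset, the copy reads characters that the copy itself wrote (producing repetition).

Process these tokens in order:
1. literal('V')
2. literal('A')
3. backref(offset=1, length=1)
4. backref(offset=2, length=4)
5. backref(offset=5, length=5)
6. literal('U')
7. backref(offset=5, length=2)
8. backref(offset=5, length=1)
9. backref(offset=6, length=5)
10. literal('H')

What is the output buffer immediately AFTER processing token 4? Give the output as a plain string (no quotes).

Token 1: literal('V'). Output: "V"
Token 2: literal('A'). Output: "VA"
Token 3: backref(off=1, len=1). Copied 'A' from pos 1. Output: "VAA"
Token 4: backref(off=2, len=4) (overlapping!). Copied 'AAAA' from pos 1. Output: "VAAAAAA"

Answer: VAAAAAA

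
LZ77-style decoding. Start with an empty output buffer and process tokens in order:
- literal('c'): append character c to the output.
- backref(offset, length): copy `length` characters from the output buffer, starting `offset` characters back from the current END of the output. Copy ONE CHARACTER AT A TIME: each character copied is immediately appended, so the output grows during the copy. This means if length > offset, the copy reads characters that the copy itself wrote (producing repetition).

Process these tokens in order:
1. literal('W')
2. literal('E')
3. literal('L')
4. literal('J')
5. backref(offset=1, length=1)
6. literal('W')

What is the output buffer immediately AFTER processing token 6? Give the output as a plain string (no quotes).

Answer: WELJJW

Derivation:
Token 1: literal('W'). Output: "W"
Token 2: literal('E'). Output: "WE"
Token 3: literal('L'). Output: "WEL"
Token 4: literal('J'). Output: "WELJ"
Token 5: backref(off=1, len=1). Copied 'J' from pos 3. Output: "WELJJ"
Token 6: literal('W'). Output: "WELJJW"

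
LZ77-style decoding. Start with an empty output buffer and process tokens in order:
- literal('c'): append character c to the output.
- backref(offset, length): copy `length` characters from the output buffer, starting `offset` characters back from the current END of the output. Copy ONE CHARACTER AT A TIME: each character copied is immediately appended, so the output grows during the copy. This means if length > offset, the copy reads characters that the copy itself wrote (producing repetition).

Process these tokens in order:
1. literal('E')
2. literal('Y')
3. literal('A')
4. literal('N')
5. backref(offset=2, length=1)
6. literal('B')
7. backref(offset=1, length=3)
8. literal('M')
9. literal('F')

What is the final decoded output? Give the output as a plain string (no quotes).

Answer: EYANABBBBMF

Derivation:
Token 1: literal('E'). Output: "E"
Token 2: literal('Y'). Output: "EY"
Token 3: literal('A'). Output: "EYA"
Token 4: literal('N'). Output: "EYAN"
Token 5: backref(off=2, len=1). Copied 'A' from pos 2. Output: "EYANA"
Token 6: literal('B'). Output: "EYANAB"
Token 7: backref(off=1, len=3) (overlapping!). Copied 'BBB' from pos 5. Output: "EYANABBBB"
Token 8: literal('M'). Output: "EYANABBBBM"
Token 9: literal('F'). Output: "EYANABBBBMF"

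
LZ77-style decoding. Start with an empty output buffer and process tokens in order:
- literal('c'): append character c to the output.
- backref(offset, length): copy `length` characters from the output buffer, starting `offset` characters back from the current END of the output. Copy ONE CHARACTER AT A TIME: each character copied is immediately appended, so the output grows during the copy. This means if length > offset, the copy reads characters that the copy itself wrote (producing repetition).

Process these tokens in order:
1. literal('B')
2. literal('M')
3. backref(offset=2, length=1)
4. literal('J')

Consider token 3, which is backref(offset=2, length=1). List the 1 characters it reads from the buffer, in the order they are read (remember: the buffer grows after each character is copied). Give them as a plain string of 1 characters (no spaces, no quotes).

Answer: B

Derivation:
Token 1: literal('B'). Output: "B"
Token 2: literal('M'). Output: "BM"
Token 3: backref(off=2, len=1). Buffer before: "BM" (len 2)
  byte 1: read out[0]='B', append. Buffer now: "BMB"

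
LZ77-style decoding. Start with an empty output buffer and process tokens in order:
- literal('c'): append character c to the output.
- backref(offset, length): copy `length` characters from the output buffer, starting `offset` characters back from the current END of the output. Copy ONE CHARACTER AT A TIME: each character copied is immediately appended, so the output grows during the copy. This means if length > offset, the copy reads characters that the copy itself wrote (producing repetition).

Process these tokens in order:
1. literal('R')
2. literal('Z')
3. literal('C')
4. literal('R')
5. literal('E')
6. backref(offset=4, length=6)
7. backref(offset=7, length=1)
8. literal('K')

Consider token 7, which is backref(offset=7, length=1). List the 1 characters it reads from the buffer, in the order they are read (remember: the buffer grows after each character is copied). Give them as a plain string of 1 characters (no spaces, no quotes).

Answer: E

Derivation:
Token 1: literal('R'). Output: "R"
Token 2: literal('Z'). Output: "RZ"
Token 3: literal('C'). Output: "RZC"
Token 4: literal('R'). Output: "RZCR"
Token 5: literal('E'). Output: "RZCRE"
Token 6: backref(off=4, len=6) (overlapping!). Copied 'ZCREZC' from pos 1. Output: "RZCREZCREZC"
Token 7: backref(off=7, len=1). Buffer before: "RZCREZCREZC" (len 11)
  byte 1: read out[4]='E', append. Buffer now: "RZCREZCREZCE"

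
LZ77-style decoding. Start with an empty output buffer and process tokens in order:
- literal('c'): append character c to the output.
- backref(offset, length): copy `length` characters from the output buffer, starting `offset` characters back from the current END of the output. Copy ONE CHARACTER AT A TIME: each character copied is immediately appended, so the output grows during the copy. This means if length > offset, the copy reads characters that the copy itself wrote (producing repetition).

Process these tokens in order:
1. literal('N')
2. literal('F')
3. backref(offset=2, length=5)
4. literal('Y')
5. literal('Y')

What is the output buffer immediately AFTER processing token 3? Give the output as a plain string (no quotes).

Token 1: literal('N'). Output: "N"
Token 2: literal('F'). Output: "NF"
Token 3: backref(off=2, len=5) (overlapping!). Copied 'NFNFN' from pos 0. Output: "NFNFNFN"

Answer: NFNFNFN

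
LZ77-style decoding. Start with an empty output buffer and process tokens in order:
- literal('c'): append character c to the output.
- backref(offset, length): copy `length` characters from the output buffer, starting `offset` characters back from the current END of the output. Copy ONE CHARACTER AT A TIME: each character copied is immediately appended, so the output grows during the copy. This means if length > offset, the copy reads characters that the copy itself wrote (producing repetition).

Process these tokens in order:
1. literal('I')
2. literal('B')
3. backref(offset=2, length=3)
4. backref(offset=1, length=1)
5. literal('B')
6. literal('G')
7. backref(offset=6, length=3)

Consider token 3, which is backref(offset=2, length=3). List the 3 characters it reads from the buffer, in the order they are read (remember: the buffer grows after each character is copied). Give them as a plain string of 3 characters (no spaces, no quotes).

Answer: IBI

Derivation:
Token 1: literal('I'). Output: "I"
Token 2: literal('B'). Output: "IB"
Token 3: backref(off=2, len=3). Buffer before: "IB" (len 2)
  byte 1: read out[0]='I', append. Buffer now: "IBI"
  byte 2: read out[1]='B', append. Buffer now: "IBIB"
  byte 3: read out[2]='I', append. Buffer now: "IBIBI"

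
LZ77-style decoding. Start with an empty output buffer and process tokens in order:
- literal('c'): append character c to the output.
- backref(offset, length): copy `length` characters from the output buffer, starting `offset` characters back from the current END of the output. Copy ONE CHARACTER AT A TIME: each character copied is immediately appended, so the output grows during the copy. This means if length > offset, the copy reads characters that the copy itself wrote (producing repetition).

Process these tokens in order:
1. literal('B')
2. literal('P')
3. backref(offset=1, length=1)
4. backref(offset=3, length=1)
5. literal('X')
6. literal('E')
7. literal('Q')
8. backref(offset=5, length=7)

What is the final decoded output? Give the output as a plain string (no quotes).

Answer: BPPBXEQPBXEQPB

Derivation:
Token 1: literal('B'). Output: "B"
Token 2: literal('P'). Output: "BP"
Token 3: backref(off=1, len=1). Copied 'P' from pos 1. Output: "BPP"
Token 4: backref(off=3, len=1). Copied 'B' from pos 0. Output: "BPPB"
Token 5: literal('X'). Output: "BPPBX"
Token 6: literal('E'). Output: "BPPBXE"
Token 7: literal('Q'). Output: "BPPBXEQ"
Token 8: backref(off=5, len=7) (overlapping!). Copied 'PBXEQPB' from pos 2. Output: "BPPBXEQPBXEQPB"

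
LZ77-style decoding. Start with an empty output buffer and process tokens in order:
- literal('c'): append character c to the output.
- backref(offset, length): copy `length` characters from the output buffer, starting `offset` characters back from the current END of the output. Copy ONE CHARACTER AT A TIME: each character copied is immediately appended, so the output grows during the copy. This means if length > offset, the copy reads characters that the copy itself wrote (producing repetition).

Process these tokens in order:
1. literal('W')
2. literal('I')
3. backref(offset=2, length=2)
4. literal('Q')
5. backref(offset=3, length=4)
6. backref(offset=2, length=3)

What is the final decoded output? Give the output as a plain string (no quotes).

Answer: WIWIQWIQWQWQ

Derivation:
Token 1: literal('W'). Output: "W"
Token 2: literal('I'). Output: "WI"
Token 3: backref(off=2, len=2). Copied 'WI' from pos 0. Output: "WIWI"
Token 4: literal('Q'). Output: "WIWIQ"
Token 5: backref(off=3, len=4) (overlapping!). Copied 'WIQW' from pos 2. Output: "WIWIQWIQW"
Token 6: backref(off=2, len=3) (overlapping!). Copied 'QWQ' from pos 7. Output: "WIWIQWIQWQWQ"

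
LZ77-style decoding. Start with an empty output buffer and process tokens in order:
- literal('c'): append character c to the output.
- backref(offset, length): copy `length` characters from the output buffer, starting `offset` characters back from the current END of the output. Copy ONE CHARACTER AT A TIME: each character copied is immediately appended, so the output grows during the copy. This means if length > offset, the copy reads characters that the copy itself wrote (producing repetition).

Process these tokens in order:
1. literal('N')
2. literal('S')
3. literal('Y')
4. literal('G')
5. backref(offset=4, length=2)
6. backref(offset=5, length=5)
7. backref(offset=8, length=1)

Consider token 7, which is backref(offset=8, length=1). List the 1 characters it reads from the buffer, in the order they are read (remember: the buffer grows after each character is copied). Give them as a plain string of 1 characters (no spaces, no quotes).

Answer: G

Derivation:
Token 1: literal('N'). Output: "N"
Token 2: literal('S'). Output: "NS"
Token 3: literal('Y'). Output: "NSY"
Token 4: literal('G'). Output: "NSYG"
Token 5: backref(off=4, len=2). Copied 'NS' from pos 0. Output: "NSYGNS"
Token 6: backref(off=5, len=5). Copied 'SYGNS' from pos 1. Output: "NSYGNSSYGNS"
Token 7: backref(off=8, len=1). Buffer before: "NSYGNSSYGNS" (len 11)
  byte 1: read out[3]='G', append. Buffer now: "NSYGNSSYGNSG"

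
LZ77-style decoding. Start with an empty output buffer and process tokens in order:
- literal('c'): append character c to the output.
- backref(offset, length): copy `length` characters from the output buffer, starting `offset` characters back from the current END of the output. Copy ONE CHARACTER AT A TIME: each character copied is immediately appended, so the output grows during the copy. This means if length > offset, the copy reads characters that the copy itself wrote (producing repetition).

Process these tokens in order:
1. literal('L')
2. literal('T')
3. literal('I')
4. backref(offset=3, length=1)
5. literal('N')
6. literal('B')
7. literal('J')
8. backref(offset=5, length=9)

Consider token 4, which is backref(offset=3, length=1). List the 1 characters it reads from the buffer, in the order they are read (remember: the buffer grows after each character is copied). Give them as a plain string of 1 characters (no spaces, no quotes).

Answer: L

Derivation:
Token 1: literal('L'). Output: "L"
Token 2: literal('T'). Output: "LT"
Token 3: literal('I'). Output: "LTI"
Token 4: backref(off=3, len=1). Buffer before: "LTI" (len 3)
  byte 1: read out[0]='L', append. Buffer now: "LTIL"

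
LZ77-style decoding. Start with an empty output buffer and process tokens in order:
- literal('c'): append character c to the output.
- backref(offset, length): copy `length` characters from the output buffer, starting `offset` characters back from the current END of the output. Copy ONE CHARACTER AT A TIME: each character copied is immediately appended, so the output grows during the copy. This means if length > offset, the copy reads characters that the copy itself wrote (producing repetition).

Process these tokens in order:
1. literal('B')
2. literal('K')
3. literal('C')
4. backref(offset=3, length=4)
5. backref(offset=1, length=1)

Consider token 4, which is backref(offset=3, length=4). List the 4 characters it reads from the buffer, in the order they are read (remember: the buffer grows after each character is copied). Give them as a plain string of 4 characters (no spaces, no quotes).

Answer: BKCB

Derivation:
Token 1: literal('B'). Output: "B"
Token 2: literal('K'). Output: "BK"
Token 3: literal('C'). Output: "BKC"
Token 4: backref(off=3, len=4). Buffer before: "BKC" (len 3)
  byte 1: read out[0]='B', append. Buffer now: "BKCB"
  byte 2: read out[1]='K', append. Buffer now: "BKCBK"
  byte 3: read out[2]='C', append. Buffer now: "BKCBKC"
  byte 4: read out[3]='B', append. Buffer now: "BKCBKCB"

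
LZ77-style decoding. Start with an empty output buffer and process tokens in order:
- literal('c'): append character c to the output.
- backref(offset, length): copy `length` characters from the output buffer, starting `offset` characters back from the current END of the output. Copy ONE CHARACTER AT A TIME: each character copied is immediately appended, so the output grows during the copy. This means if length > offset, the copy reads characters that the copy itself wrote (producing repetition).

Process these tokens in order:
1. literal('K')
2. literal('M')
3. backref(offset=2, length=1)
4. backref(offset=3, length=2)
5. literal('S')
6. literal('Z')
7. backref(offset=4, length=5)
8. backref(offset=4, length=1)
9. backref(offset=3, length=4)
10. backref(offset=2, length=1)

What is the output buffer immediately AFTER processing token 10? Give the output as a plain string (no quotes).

Answer: KMKKMSZKMSZKMZKMZM

Derivation:
Token 1: literal('K'). Output: "K"
Token 2: literal('M'). Output: "KM"
Token 3: backref(off=2, len=1). Copied 'K' from pos 0. Output: "KMK"
Token 4: backref(off=3, len=2). Copied 'KM' from pos 0. Output: "KMKKM"
Token 5: literal('S'). Output: "KMKKMS"
Token 6: literal('Z'). Output: "KMKKMSZ"
Token 7: backref(off=4, len=5) (overlapping!). Copied 'KMSZK' from pos 3. Output: "KMKKMSZKMSZK"
Token 8: backref(off=4, len=1). Copied 'M' from pos 8. Output: "KMKKMSZKMSZKM"
Token 9: backref(off=3, len=4) (overlapping!). Copied 'ZKMZ' from pos 10. Output: "KMKKMSZKMSZKMZKMZ"
Token 10: backref(off=2, len=1). Copied 'M' from pos 15. Output: "KMKKMSZKMSZKMZKMZM"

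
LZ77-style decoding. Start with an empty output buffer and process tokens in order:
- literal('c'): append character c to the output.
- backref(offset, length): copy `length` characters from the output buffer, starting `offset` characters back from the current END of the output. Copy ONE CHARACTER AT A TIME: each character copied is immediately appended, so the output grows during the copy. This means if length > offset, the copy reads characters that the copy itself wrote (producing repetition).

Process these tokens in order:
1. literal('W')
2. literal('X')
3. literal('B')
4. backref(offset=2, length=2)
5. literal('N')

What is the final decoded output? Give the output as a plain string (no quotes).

Answer: WXBXBN

Derivation:
Token 1: literal('W'). Output: "W"
Token 2: literal('X'). Output: "WX"
Token 3: literal('B'). Output: "WXB"
Token 4: backref(off=2, len=2). Copied 'XB' from pos 1. Output: "WXBXB"
Token 5: literal('N'). Output: "WXBXBN"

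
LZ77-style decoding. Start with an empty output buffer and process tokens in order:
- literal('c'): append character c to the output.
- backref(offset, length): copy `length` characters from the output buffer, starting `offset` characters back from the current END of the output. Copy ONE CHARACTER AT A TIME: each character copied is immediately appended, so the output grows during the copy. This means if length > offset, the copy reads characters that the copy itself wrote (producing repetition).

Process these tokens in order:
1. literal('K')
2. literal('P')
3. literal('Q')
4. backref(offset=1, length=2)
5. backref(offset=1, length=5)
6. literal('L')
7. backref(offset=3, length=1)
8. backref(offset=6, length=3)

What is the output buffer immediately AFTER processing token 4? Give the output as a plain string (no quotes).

Token 1: literal('K'). Output: "K"
Token 2: literal('P'). Output: "KP"
Token 3: literal('Q'). Output: "KPQ"
Token 4: backref(off=1, len=2) (overlapping!). Copied 'QQ' from pos 2. Output: "KPQQQ"

Answer: KPQQQ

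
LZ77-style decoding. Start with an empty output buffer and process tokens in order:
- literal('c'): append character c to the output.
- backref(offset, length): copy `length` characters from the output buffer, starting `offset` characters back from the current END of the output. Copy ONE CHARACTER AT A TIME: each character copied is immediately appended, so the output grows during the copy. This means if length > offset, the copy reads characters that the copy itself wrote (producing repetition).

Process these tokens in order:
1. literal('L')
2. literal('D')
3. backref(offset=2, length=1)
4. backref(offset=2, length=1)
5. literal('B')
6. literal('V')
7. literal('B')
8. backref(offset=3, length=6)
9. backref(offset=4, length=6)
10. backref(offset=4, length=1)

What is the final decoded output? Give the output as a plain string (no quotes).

Answer: LDLDBVBBVBBVBBBVBBBV

Derivation:
Token 1: literal('L'). Output: "L"
Token 2: literal('D'). Output: "LD"
Token 3: backref(off=2, len=1). Copied 'L' from pos 0. Output: "LDL"
Token 4: backref(off=2, len=1). Copied 'D' from pos 1. Output: "LDLD"
Token 5: literal('B'). Output: "LDLDB"
Token 6: literal('V'). Output: "LDLDBV"
Token 7: literal('B'). Output: "LDLDBVB"
Token 8: backref(off=3, len=6) (overlapping!). Copied 'BVBBVB' from pos 4. Output: "LDLDBVBBVBBVB"
Token 9: backref(off=4, len=6) (overlapping!). Copied 'BBVBBB' from pos 9. Output: "LDLDBVBBVBBVBBBVBBB"
Token 10: backref(off=4, len=1). Copied 'V' from pos 15. Output: "LDLDBVBBVBBVBBBVBBBV"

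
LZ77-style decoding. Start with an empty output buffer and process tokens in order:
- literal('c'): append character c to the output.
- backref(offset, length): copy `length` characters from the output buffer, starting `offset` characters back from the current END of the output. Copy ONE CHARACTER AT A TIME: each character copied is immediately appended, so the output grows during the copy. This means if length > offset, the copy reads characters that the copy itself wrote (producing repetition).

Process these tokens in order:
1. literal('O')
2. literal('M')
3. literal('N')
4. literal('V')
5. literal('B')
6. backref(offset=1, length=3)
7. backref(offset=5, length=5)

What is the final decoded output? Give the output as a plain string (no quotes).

Token 1: literal('O'). Output: "O"
Token 2: literal('M'). Output: "OM"
Token 3: literal('N'). Output: "OMN"
Token 4: literal('V'). Output: "OMNV"
Token 5: literal('B'). Output: "OMNVB"
Token 6: backref(off=1, len=3) (overlapping!). Copied 'BBB' from pos 4. Output: "OMNVBBBB"
Token 7: backref(off=5, len=5). Copied 'VBBBB' from pos 3. Output: "OMNVBBBBVBBBB"

Answer: OMNVBBBBVBBBB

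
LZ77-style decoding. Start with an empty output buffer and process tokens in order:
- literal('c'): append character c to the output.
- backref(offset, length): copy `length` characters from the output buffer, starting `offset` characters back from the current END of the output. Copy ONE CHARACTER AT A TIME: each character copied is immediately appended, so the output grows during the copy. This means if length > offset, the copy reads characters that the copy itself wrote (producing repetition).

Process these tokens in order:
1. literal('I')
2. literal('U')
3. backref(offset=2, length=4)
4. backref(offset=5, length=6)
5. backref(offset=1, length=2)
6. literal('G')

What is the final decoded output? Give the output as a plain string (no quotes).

Token 1: literal('I'). Output: "I"
Token 2: literal('U'). Output: "IU"
Token 3: backref(off=2, len=4) (overlapping!). Copied 'IUIU' from pos 0. Output: "IUIUIU"
Token 4: backref(off=5, len=6) (overlapping!). Copied 'UIUIUU' from pos 1. Output: "IUIUIUUIUIUU"
Token 5: backref(off=1, len=2) (overlapping!). Copied 'UU' from pos 11. Output: "IUIUIUUIUIUUUU"
Token 6: literal('G'). Output: "IUIUIUUIUIUUUUG"

Answer: IUIUIUUIUIUUUUG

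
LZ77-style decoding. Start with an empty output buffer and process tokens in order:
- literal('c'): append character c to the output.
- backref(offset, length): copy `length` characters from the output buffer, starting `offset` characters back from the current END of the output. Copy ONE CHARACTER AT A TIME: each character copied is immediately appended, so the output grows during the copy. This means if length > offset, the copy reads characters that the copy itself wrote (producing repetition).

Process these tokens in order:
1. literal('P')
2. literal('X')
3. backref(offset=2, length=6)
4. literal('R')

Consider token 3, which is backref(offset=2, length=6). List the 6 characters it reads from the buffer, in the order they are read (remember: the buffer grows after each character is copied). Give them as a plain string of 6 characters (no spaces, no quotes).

Token 1: literal('P'). Output: "P"
Token 2: literal('X'). Output: "PX"
Token 3: backref(off=2, len=6). Buffer before: "PX" (len 2)
  byte 1: read out[0]='P', append. Buffer now: "PXP"
  byte 2: read out[1]='X', append. Buffer now: "PXPX"
  byte 3: read out[2]='P', append. Buffer now: "PXPXP"
  byte 4: read out[3]='X', append. Buffer now: "PXPXPX"
  byte 5: read out[4]='P', append. Buffer now: "PXPXPXP"
  byte 6: read out[5]='X', append. Buffer now: "PXPXPXPX"

Answer: PXPXPX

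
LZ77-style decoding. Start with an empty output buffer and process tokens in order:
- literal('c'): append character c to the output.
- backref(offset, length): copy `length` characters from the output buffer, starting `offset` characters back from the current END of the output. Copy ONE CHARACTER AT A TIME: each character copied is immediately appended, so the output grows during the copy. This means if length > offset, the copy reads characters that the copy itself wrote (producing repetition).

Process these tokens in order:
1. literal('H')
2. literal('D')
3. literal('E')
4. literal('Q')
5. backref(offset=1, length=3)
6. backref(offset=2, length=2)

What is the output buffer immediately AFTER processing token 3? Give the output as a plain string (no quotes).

Token 1: literal('H'). Output: "H"
Token 2: literal('D'). Output: "HD"
Token 3: literal('E'). Output: "HDE"

Answer: HDE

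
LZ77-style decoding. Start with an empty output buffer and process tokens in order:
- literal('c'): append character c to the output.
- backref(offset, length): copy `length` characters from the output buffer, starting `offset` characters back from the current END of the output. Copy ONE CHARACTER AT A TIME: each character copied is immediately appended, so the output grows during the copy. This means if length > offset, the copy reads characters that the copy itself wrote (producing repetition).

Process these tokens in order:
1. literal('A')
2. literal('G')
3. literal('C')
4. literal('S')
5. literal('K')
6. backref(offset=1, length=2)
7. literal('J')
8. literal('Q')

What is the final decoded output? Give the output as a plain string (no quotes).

Token 1: literal('A'). Output: "A"
Token 2: literal('G'). Output: "AG"
Token 3: literal('C'). Output: "AGC"
Token 4: literal('S'). Output: "AGCS"
Token 5: literal('K'). Output: "AGCSK"
Token 6: backref(off=1, len=2) (overlapping!). Copied 'KK' from pos 4. Output: "AGCSKKK"
Token 7: literal('J'). Output: "AGCSKKKJ"
Token 8: literal('Q'). Output: "AGCSKKKJQ"

Answer: AGCSKKKJQ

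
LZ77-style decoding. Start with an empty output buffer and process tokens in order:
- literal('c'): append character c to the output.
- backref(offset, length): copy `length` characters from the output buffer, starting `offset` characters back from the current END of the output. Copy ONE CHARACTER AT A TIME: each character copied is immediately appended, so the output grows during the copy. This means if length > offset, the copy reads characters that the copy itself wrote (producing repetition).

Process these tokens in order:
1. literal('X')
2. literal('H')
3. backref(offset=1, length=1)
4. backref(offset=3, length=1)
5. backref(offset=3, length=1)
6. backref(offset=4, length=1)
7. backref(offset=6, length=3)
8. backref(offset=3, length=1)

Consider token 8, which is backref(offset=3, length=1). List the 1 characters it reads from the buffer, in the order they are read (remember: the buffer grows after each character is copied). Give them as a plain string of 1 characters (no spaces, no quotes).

Answer: X

Derivation:
Token 1: literal('X'). Output: "X"
Token 2: literal('H'). Output: "XH"
Token 3: backref(off=1, len=1). Copied 'H' from pos 1. Output: "XHH"
Token 4: backref(off=3, len=1). Copied 'X' from pos 0. Output: "XHHX"
Token 5: backref(off=3, len=1). Copied 'H' from pos 1. Output: "XHHXH"
Token 6: backref(off=4, len=1). Copied 'H' from pos 1. Output: "XHHXHH"
Token 7: backref(off=6, len=3). Copied 'XHH' from pos 0. Output: "XHHXHHXHH"
Token 8: backref(off=3, len=1). Buffer before: "XHHXHHXHH" (len 9)
  byte 1: read out[6]='X', append. Buffer now: "XHHXHHXHHX"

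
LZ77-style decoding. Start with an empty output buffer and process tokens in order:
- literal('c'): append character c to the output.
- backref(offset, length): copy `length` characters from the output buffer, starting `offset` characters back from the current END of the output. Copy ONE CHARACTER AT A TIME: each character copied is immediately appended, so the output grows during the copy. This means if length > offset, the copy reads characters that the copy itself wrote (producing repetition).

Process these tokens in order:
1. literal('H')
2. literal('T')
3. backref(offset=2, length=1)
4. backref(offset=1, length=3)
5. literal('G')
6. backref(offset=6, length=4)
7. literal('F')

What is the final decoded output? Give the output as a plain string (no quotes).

Token 1: literal('H'). Output: "H"
Token 2: literal('T'). Output: "HT"
Token 3: backref(off=2, len=1). Copied 'H' from pos 0. Output: "HTH"
Token 4: backref(off=1, len=3) (overlapping!). Copied 'HHH' from pos 2. Output: "HTHHHH"
Token 5: literal('G'). Output: "HTHHHHG"
Token 6: backref(off=6, len=4). Copied 'THHH' from pos 1. Output: "HTHHHHGTHHH"
Token 7: literal('F'). Output: "HTHHHHGTHHHF"

Answer: HTHHHHGTHHHF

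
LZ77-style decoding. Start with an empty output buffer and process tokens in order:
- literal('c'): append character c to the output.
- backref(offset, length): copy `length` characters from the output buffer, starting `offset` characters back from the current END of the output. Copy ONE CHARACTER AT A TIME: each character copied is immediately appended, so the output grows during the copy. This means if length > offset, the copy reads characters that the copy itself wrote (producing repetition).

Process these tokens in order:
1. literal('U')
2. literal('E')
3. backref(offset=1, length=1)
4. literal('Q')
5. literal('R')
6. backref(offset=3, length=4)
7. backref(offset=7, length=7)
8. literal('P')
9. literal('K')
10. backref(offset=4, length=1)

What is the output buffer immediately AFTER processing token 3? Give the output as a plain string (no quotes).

Token 1: literal('U'). Output: "U"
Token 2: literal('E'). Output: "UE"
Token 3: backref(off=1, len=1). Copied 'E' from pos 1. Output: "UEE"

Answer: UEE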